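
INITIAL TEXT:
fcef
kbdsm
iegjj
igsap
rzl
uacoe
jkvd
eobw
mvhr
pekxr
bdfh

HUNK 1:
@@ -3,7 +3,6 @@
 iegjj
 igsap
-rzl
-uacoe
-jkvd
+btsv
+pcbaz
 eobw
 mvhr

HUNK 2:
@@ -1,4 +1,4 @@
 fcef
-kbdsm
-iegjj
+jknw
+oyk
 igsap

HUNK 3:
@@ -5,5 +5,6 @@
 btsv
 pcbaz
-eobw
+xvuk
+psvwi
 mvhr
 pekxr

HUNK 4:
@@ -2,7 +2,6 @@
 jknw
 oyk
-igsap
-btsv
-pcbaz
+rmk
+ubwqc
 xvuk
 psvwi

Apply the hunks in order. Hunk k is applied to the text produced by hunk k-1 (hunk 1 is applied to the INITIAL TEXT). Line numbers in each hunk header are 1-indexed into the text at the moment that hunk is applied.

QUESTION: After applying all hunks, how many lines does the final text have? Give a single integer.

Hunk 1: at line 3 remove [rzl,uacoe,jkvd] add [btsv,pcbaz] -> 10 lines: fcef kbdsm iegjj igsap btsv pcbaz eobw mvhr pekxr bdfh
Hunk 2: at line 1 remove [kbdsm,iegjj] add [jknw,oyk] -> 10 lines: fcef jknw oyk igsap btsv pcbaz eobw mvhr pekxr bdfh
Hunk 3: at line 5 remove [eobw] add [xvuk,psvwi] -> 11 lines: fcef jknw oyk igsap btsv pcbaz xvuk psvwi mvhr pekxr bdfh
Hunk 4: at line 2 remove [igsap,btsv,pcbaz] add [rmk,ubwqc] -> 10 lines: fcef jknw oyk rmk ubwqc xvuk psvwi mvhr pekxr bdfh
Final line count: 10

Answer: 10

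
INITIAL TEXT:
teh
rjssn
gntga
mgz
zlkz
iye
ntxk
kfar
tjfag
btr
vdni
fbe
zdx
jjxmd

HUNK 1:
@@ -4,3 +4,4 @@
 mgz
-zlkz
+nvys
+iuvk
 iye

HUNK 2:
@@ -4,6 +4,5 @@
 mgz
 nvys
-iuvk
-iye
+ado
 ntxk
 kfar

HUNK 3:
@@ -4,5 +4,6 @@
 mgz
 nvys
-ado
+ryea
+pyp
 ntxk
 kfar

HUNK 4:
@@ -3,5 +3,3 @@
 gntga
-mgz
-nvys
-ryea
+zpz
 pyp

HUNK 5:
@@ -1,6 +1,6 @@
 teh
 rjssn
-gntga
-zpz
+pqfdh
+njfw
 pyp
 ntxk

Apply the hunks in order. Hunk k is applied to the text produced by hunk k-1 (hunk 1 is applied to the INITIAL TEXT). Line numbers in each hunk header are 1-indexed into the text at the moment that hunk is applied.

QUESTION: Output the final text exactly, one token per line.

Answer: teh
rjssn
pqfdh
njfw
pyp
ntxk
kfar
tjfag
btr
vdni
fbe
zdx
jjxmd

Derivation:
Hunk 1: at line 4 remove [zlkz] add [nvys,iuvk] -> 15 lines: teh rjssn gntga mgz nvys iuvk iye ntxk kfar tjfag btr vdni fbe zdx jjxmd
Hunk 2: at line 4 remove [iuvk,iye] add [ado] -> 14 lines: teh rjssn gntga mgz nvys ado ntxk kfar tjfag btr vdni fbe zdx jjxmd
Hunk 3: at line 4 remove [ado] add [ryea,pyp] -> 15 lines: teh rjssn gntga mgz nvys ryea pyp ntxk kfar tjfag btr vdni fbe zdx jjxmd
Hunk 4: at line 3 remove [mgz,nvys,ryea] add [zpz] -> 13 lines: teh rjssn gntga zpz pyp ntxk kfar tjfag btr vdni fbe zdx jjxmd
Hunk 5: at line 1 remove [gntga,zpz] add [pqfdh,njfw] -> 13 lines: teh rjssn pqfdh njfw pyp ntxk kfar tjfag btr vdni fbe zdx jjxmd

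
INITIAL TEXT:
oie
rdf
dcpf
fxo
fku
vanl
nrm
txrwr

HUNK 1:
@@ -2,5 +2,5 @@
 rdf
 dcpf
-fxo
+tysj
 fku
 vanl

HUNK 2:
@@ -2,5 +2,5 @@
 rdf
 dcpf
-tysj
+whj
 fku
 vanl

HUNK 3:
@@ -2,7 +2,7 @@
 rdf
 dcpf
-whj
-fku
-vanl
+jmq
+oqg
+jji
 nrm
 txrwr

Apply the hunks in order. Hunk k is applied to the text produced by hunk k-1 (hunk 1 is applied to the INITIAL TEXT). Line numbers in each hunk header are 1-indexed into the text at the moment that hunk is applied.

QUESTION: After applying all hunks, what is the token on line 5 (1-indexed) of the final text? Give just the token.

Hunk 1: at line 2 remove [fxo] add [tysj] -> 8 lines: oie rdf dcpf tysj fku vanl nrm txrwr
Hunk 2: at line 2 remove [tysj] add [whj] -> 8 lines: oie rdf dcpf whj fku vanl nrm txrwr
Hunk 3: at line 2 remove [whj,fku,vanl] add [jmq,oqg,jji] -> 8 lines: oie rdf dcpf jmq oqg jji nrm txrwr
Final line 5: oqg

Answer: oqg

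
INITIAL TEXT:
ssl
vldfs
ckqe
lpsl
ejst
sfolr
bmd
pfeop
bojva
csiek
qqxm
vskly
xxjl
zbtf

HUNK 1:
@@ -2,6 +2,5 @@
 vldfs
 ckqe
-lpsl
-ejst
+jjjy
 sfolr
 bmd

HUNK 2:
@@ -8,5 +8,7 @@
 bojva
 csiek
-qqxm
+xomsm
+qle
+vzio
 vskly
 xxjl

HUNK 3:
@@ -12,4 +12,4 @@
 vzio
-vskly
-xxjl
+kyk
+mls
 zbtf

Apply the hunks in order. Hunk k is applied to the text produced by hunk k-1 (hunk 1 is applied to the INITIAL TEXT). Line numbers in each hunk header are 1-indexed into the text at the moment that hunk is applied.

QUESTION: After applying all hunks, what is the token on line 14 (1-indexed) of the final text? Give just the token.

Hunk 1: at line 2 remove [lpsl,ejst] add [jjjy] -> 13 lines: ssl vldfs ckqe jjjy sfolr bmd pfeop bojva csiek qqxm vskly xxjl zbtf
Hunk 2: at line 8 remove [qqxm] add [xomsm,qle,vzio] -> 15 lines: ssl vldfs ckqe jjjy sfolr bmd pfeop bojva csiek xomsm qle vzio vskly xxjl zbtf
Hunk 3: at line 12 remove [vskly,xxjl] add [kyk,mls] -> 15 lines: ssl vldfs ckqe jjjy sfolr bmd pfeop bojva csiek xomsm qle vzio kyk mls zbtf
Final line 14: mls

Answer: mls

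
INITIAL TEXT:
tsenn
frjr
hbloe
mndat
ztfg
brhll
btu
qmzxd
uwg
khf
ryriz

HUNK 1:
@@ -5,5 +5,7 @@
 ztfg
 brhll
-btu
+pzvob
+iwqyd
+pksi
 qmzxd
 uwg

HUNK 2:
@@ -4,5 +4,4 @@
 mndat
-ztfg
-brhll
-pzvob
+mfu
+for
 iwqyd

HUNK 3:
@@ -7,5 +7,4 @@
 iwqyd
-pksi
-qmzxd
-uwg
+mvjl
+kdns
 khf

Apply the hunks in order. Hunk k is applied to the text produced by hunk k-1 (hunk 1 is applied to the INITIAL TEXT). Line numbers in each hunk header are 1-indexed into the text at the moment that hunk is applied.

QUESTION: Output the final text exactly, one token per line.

Hunk 1: at line 5 remove [btu] add [pzvob,iwqyd,pksi] -> 13 lines: tsenn frjr hbloe mndat ztfg brhll pzvob iwqyd pksi qmzxd uwg khf ryriz
Hunk 2: at line 4 remove [ztfg,brhll,pzvob] add [mfu,for] -> 12 lines: tsenn frjr hbloe mndat mfu for iwqyd pksi qmzxd uwg khf ryriz
Hunk 3: at line 7 remove [pksi,qmzxd,uwg] add [mvjl,kdns] -> 11 lines: tsenn frjr hbloe mndat mfu for iwqyd mvjl kdns khf ryriz

Answer: tsenn
frjr
hbloe
mndat
mfu
for
iwqyd
mvjl
kdns
khf
ryriz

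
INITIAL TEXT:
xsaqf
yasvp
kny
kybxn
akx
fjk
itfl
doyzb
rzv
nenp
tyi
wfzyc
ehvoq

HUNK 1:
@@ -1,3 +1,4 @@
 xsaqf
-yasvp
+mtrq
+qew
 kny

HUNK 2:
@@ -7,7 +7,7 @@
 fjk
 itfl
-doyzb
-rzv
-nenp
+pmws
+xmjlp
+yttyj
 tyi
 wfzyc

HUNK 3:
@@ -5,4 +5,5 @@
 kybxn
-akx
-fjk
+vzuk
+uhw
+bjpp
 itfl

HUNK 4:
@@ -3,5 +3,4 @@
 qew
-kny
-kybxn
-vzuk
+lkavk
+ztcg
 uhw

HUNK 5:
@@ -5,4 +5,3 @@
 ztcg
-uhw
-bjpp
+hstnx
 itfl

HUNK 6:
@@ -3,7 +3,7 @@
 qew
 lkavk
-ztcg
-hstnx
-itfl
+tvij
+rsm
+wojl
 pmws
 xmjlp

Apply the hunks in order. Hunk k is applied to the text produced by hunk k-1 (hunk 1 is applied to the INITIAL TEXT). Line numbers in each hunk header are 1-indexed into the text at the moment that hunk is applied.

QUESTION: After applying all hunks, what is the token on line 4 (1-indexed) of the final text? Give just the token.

Hunk 1: at line 1 remove [yasvp] add [mtrq,qew] -> 14 lines: xsaqf mtrq qew kny kybxn akx fjk itfl doyzb rzv nenp tyi wfzyc ehvoq
Hunk 2: at line 7 remove [doyzb,rzv,nenp] add [pmws,xmjlp,yttyj] -> 14 lines: xsaqf mtrq qew kny kybxn akx fjk itfl pmws xmjlp yttyj tyi wfzyc ehvoq
Hunk 3: at line 5 remove [akx,fjk] add [vzuk,uhw,bjpp] -> 15 lines: xsaqf mtrq qew kny kybxn vzuk uhw bjpp itfl pmws xmjlp yttyj tyi wfzyc ehvoq
Hunk 4: at line 3 remove [kny,kybxn,vzuk] add [lkavk,ztcg] -> 14 lines: xsaqf mtrq qew lkavk ztcg uhw bjpp itfl pmws xmjlp yttyj tyi wfzyc ehvoq
Hunk 5: at line 5 remove [uhw,bjpp] add [hstnx] -> 13 lines: xsaqf mtrq qew lkavk ztcg hstnx itfl pmws xmjlp yttyj tyi wfzyc ehvoq
Hunk 6: at line 3 remove [ztcg,hstnx,itfl] add [tvij,rsm,wojl] -> 13 lines: xsaqf mtrq qew lkavk tvij rsm wojl pmws xmjlp yttyj tyi wfzyc ehvoq
Final line 4: lkavk

Answer: lkavk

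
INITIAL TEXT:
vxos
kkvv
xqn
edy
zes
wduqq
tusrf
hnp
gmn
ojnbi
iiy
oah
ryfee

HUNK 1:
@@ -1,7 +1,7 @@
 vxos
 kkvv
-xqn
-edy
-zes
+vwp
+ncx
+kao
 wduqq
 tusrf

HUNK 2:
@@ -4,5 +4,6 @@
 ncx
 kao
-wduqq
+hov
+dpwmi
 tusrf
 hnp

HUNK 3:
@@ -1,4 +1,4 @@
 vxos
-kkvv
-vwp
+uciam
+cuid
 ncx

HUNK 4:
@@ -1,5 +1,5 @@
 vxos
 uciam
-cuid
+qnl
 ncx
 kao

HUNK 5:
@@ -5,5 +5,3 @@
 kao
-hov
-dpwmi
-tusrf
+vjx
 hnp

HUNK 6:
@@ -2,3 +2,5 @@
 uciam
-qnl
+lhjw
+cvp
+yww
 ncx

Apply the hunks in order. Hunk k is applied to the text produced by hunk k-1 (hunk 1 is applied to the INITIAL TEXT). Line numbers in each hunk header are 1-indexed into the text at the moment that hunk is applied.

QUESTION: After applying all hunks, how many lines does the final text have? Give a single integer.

Hunk 1: at line 1 remove [xqn,edy,zes] add [vwp,ncx,kao] -> 13 lines: vxos kkvv vwp ncx kao wduqq tusrf hnp gmn ojnbi iiy oah ryfee
Hunk 2: at line 4 remove [wduqq] add [hov,dpwmi] -> 14 lines: vxos kkvv vwp ncx kao hov dpwmi tusrf hnp gmn ojnbi iiy oah ryfee
Hunk 3: at line 1 remove [kkvv,vwp] add [uciam,cuid] -> 14 lines: vxos uciam cuid ncx kao hov dpwmi tusrf hnp gmn ojnbi iiy oah ryfee
Hunk 4: at line 1 remove [cuid] add [qnl] -> 14 lines: vxos uciam qnl ncx kao hov dpwmi tusrf hnp gmn ojnbi iiy oah ryfee
Hunk 5: at line 5 remove [hov,dpwmi,tusrf] add [vjx] -> 12 lines: vxos uciam qnl ncx kao vjx hnp gmn ojnbi iiy oah ryfee
Hunk 6: at line 2 remove [qnl] add [lhjw,cvp,yww] -> 14 lines: vxos uciam lhjw cvp yww ncx kao vjx hnp gmn ojnbi iiy oah ryfee
Final line count: 14

Answer: 14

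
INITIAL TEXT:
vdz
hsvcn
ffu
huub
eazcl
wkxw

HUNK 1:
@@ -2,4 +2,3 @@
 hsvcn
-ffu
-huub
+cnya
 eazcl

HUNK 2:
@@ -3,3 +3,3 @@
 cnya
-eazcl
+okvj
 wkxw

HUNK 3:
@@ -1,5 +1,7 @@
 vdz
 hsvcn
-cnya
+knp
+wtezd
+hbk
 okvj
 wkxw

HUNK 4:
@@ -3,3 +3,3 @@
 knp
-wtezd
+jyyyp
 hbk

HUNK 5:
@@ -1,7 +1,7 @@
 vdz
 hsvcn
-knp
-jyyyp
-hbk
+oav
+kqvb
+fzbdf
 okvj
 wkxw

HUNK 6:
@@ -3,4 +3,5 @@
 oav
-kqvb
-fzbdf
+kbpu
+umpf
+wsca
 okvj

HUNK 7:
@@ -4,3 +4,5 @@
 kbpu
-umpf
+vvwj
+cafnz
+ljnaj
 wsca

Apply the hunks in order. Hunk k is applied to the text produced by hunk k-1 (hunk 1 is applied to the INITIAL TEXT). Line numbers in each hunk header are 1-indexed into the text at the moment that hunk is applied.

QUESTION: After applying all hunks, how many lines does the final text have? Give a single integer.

Hunk 1: at line 2 remove [ffu,huub] add [cnya] -> 5 lines: vdz hsvcn cnya eazcl wkxw
Hunk 2: at line 3 remove [eazcl] add [okvj] -> 5 lines: vdz hsvcn cnya okvj wkxw
Hunk 3: at line 1 remove [cnya] add [knp,wtezd,hbk] -> 7 lines: vdz hsvcn knp wtezd hbk okvj wkxw
Hunk 4: at line 3 remove [wtezd] add [jyyyp] -> 7 lines: vdz hsvcn knp jyyyp hbk okvj wkxw
Hunk 5: at line 1 remove [knp,jyyyp,hbk] add [oav,kqvb,fzbdf] -> 7 lines: vdz hsvcn oav kqvb fzbdf okvj wkxw
Hunk 6: at line 3 remove [kqvb,fzbdf] add [kbpu,umpf,wsca] -> 8 lines: vdz hsvcn oav kbpu umpf wsca okvj wkxw
Hunk 7: at line 4 remove [umpf] add [vvwj,cafnz,ljnaj] -> 10 lines: vdz hsvcn oav kbpu vvwj cafnz ljnaj wsca okvj wkxw
Final line count: 10

Answer: 10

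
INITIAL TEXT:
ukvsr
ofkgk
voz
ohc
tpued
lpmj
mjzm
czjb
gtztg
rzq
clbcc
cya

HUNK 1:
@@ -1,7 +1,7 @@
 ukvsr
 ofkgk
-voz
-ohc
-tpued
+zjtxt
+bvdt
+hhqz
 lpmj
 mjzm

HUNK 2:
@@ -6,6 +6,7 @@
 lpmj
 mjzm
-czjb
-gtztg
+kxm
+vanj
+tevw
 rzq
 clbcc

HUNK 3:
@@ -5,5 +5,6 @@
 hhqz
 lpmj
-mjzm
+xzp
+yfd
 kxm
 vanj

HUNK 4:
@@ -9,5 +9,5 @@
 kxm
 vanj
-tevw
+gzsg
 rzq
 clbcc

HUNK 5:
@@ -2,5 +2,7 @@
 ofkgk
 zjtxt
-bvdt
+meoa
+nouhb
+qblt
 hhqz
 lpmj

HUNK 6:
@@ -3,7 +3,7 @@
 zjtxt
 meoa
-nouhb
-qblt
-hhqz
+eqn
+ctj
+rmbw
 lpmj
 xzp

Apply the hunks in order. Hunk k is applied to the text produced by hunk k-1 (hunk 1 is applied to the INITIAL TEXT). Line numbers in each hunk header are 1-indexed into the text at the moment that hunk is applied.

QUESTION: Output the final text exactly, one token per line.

Answer: ukvsr
ofkgk
zjtxt
meoa
eqn
ctj
rmbw
lpmj
xzp
yfd
kxm
vanj
gzsg
rzq
clbcc
cya

Derivation:
Hunk 1: at line 1 remove [voz,ohc,tpued] add [zjtxt,bvdt,hhqz] -> 12 lines: ukvsr ofkgk zjtxt bvdt hhqz lpmj mjzm czjb gtztg rzq clbcc cya
Hunk 2: at line 6 remove [czjb,gtztg] add [kxm,vanj,tevw] -> 13 lines: ukvsr ofkgk zjtxt bvdt hhqz lpmj mjzm kxm vanj tevw rzq clbcc cya
Hunk 3: at line 5 remove [mjzm] add [xzp,yfd] -> 14 lines: ukvsr ofkgk zjtxt bvdt hhqz lpmj xzp yfd kxm vanj tevw rzq clbcc cya
Hunk 4: at line 9 remove [tevw] add [gzsg] -> 14 lines: ukvsr ofkgk zjtxt bvdt hhqz lpmj xzp yfd kxm vanj gzsg rzq clbcc cya
Hunk 5: at line 2 remove [bvdt] add [meoa,nouhb,qblt] -> 16 lines: ukvsr ofkgk zjtxt meoa nouhb qblt hhqz lpmj xzp yfd kxm vanj gzsg rzq clbcc cya
Hunk 6: at line 3 remove [nouhb,qblt,hhqz] add [eqn,ctj,rmbw] -> 16 lines: ukvsr ofkgk zjtxt meoa eqn ctj rmbw lpmj xzp yfd kxm vanj gzsg rzq clbcc cya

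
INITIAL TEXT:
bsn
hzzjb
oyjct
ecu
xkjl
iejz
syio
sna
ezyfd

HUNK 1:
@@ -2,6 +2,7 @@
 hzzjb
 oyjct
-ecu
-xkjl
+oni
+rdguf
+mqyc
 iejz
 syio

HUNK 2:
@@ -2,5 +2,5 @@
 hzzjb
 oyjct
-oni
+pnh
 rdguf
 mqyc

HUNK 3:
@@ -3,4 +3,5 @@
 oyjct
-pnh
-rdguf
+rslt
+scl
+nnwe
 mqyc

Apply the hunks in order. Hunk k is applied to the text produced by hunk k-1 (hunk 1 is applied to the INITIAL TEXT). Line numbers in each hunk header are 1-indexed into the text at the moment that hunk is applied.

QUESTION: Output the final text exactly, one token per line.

Hunk 1: at line 2 remove [ecu,xkjl] add [oni,rdguf,mqyc] -> 10 lines: bsn hzzjb oyjct oni rdguf mqyc iejz syio sna ezyfd
Hunk 2: at line 2 remove [oni] add [pnh] -> 10 lines: bsn hzzjb oyjct pnh rdguf mqyc iejz syio sna ezyfd
Hunk 3: at line 3 remove [pnh,rdguf] add [rslt,scl,nnwe] -> 11 lines: bsn hzzjb oyjct rslt scl nnwe mqyc iejz syio sna ezyfd

Answer: bsn
hzzjb
oyjct
rslt
scl
nnwe
mqyc
iejz
syio
sna
ezyfd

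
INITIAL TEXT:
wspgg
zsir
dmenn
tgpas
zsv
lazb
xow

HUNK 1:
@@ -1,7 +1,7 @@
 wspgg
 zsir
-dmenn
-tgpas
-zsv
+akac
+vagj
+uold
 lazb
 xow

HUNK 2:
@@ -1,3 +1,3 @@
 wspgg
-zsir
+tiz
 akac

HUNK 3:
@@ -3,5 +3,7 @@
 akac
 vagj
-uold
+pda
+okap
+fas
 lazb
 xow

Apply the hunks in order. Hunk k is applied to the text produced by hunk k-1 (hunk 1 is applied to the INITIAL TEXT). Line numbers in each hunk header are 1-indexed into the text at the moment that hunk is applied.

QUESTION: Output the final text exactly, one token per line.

Hunk 1: at line 1 remove [dmenn,tgpas,zsv] add [akac,vagj,uold] -> 7 lines: wspgg zsir akac vagj uold lazb xow
Hunk 2: at line 1 remove [zsir] add [tiz] -> 7 lines: wspgg tiz akac vagj uold lazb xow
Hunk 3: at line 3 remove [uold] add [pda,okap,fas] -> 9 lines: wspgg tiz akac vagj pda okap fas lazb xow

Answer: wspgg
tiz
akac
vagj
pda
okap
fas
lazb
xow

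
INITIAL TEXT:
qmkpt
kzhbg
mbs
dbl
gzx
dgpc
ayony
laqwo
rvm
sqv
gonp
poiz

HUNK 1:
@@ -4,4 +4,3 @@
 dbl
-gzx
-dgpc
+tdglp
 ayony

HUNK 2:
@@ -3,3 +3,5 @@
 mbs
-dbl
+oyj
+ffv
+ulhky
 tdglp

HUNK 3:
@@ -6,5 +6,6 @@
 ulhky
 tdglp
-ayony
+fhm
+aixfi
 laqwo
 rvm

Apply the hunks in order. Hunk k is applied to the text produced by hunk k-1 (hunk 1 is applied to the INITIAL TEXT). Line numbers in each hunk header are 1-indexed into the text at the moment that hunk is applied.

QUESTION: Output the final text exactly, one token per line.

Answer: qmkpt
kzhbg
mbs
oyj
ffv
ulhky
tdglp
fhm
aixfi
laqwo
rvm
sqv
gonp
poiz

Derivation:
Hunk 1: at line 4 remove [gzx,dgpc] add [tdglp] -> 11 lines: qmkpt kzhbg mbs dbl tdglp ayony laqwo rvm sqv gonp poiz
Hunk 2: at line 3 remove [dbl] add [oyj,ffv,ulhky] -> 13 lines: qmkpt kzhbg mbs oyj ffv ulhky tdglp ayony laqwo rvm sqv gonp poiz
Hunk 3: at line 6 remove [ayony] add [fhm,aixfi] -> 14 lines: qmkpt kzhbg mbs oyj ffv ulhky tdglp fhm aixfi laqwo rvm sqv gonp poiz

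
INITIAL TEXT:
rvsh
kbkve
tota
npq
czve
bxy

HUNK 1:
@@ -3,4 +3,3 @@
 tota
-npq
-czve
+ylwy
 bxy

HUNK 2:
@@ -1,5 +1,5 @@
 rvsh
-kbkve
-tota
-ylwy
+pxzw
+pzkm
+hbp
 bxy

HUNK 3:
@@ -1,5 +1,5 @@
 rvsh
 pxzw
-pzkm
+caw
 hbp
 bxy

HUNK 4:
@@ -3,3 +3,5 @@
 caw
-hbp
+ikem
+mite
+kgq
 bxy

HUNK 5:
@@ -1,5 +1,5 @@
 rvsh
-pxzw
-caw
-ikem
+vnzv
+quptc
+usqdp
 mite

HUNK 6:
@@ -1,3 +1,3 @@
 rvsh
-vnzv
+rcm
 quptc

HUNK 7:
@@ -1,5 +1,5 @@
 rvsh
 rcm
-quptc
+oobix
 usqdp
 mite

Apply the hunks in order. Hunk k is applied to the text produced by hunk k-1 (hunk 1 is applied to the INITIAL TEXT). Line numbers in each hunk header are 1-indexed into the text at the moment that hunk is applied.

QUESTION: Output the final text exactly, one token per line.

Hunk 1: at line 3 remove [npq,czve] add [ylwy] -> 5 lines: rvsh kbkve tota ylwy bxy
Hunk 2: at line 1 remove [kbkve,tota,ylwy] add [pxzw,pzkm,hbp] -> 5 lines: rvsh pxzw pzkm hbp bxy
Hunk 3: at line 1 remove [pzkm] add [caw] -> 5 lines: rvsh pxzw caw hbp bxy
Hunk 4: at line 3 remove [hbp] add [ikem,mite,kgq] -> 7 lines: rvsh pxzw caw ikem mite kgq bxy
Hunk 5: at line 1 remove [pxzw,caw,ikem] add [vnzv,quptc,usqdp] -> 7 lines: rvsh vnzv quptc usqdp mite kgq bxy
Hunk 6: at line 1 remove [vnzv] add [rcm] -> 7 lines: rvsh rcm quptc usqdp mite kgq bxy
Hunk 7: at line 1 remove [quptc] add [oobix] -> 7 lines: rvsh rcm oobix usqdp mite kgq bxy

Answer: rvsh
rcm
oobix
usqdp
mite
kgq
bxy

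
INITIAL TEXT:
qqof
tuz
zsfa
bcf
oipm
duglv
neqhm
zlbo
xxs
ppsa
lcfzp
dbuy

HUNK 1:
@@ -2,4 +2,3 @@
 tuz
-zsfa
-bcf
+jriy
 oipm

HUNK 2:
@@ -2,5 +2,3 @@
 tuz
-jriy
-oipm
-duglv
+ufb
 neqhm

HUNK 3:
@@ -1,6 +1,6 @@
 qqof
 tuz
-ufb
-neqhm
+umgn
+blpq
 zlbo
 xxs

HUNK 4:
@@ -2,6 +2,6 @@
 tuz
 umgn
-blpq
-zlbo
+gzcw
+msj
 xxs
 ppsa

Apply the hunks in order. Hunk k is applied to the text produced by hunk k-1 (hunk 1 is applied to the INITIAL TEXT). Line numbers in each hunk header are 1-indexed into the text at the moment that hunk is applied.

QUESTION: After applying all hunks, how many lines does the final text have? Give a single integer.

Hunk 1: at line 2 remove [zsfa,bcf] add [jriy] -> 11 lines: qqof tuz jriy oipm duglv neqhm zlbo xxs ppsa lcfzp dbuy
Hunk 2: at line 2 remove [jriy,oipm,duglv] add [ufb] -> 9 lines: qqof tuz ufb neqhm zlbo xxs ppsa lcfzp dbuy
Hunk 3: at line 1 remove [ufb,neqhm] add [umgn,blpq] -> 9 lines: qqof tuz umgn blpq zlbo xxs ppsa lcfzp dbuy
Hunk 4: at line 2 remove [blpq,zlbo] add [gzcw,msj] -> 9 lines: qqof tuz umgn gzcw msj xxs ppsa lcfzp dbuy
Final line count: 9

Answer: 9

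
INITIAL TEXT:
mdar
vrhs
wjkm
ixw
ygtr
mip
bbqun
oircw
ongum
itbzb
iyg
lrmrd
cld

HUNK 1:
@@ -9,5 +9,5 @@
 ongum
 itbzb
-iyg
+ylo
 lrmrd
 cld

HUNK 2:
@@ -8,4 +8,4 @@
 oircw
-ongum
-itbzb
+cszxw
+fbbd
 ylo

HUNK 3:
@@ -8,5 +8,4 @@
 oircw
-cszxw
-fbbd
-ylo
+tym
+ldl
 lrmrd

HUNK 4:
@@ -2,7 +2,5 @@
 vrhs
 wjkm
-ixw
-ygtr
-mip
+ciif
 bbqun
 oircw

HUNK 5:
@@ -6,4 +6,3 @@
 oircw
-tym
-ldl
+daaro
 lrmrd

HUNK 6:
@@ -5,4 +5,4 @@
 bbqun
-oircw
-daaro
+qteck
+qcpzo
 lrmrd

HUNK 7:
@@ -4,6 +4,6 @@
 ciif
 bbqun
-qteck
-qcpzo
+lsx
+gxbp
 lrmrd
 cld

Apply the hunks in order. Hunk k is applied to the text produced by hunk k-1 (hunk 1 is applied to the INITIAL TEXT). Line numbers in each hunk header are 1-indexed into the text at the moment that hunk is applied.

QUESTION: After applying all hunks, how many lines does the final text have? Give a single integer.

Hunk 1: at line 9 remove [iyg] add [ylo] -> 13 lines: mdar vrhs wjkm ixw ygtr mip bbqun oircw ongum itbzb ylo lrmrd cld
Hunk 2: at line 8 remove [ongum,itbzb] add [cszxw,fbbd] -> 13 lines: mdar vrhs wjkm ixw ygtr mip bbqun oircw cszxw fbbd ylo lrmrd cld
Hunk 3: at line 8 remove [cszxw,fbbd,ylo] add [tym,ldl] -> 12 lines: mdar vrhs wjkm ixw ygtr mip bbqun oircw tym ldl lrmrd cld
Hunk 4: at line 2 remove [ixw,ygtr,mip] add [ciif] -> 10 lines: mdar vrhs wjkm ciif bbqun oircw tym ldl lrmrd cld
Hunk 5: at line 6 remove [tym,ldl] add [daaro] -> 9 lines: mdar vrhs wjkm ciif bbqun oircw daaro lrmrd cld
Hunk 6: at line 5 remove [oircw,daaro] add [qteck,qcpzo] -> 9 lines: mdar vrhs wjkm ciif bbqun qteck qcpzo lrmrd cld
Hunk 7: at line 4 remove [qteck,qcpzo] add [lsx,gxbp] -> 9 lines: mdar vrhs wjkm ciif bbqun lsx gxbp lrmrd cld
Final line count: 9

Answer: 9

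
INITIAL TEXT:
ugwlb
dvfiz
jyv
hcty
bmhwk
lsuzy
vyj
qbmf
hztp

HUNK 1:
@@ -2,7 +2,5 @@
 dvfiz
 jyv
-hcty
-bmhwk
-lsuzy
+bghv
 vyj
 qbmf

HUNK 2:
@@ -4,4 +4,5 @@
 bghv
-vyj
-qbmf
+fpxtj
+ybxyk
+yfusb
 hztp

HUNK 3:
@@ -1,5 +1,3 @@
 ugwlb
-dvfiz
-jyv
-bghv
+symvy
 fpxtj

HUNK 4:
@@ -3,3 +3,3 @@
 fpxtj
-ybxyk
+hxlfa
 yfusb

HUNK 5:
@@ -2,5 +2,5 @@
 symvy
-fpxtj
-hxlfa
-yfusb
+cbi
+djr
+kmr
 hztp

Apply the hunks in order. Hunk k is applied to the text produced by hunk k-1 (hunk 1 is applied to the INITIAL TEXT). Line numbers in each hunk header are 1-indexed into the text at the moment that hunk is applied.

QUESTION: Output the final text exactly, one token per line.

Answer: ugwlb
symvy
cbi
djr
kmr
hztp

Derivation:
Hunk 1: at line 2 remove [hcty,bmhwk,lsuzy] add [bghv] -> 7 lines: ugwlb dvfiz jyv bghv vyj qbmf hztp
Hunk 2: at line 4 remove [vyj,qbmf] add [fpxtj,ybxyk,yfusb] -> 8 lines: ugwlb dvfiz jyv bghv fpxtj ybxyk yfusb hztp
Hunk 3: at line 1 remove [dvfiz,jyv,bghv] add [symvy] -> 6 lines: ugwlb symvy fpxtj ybxyk yfusb hztp
Hunk 4: at line 3 remove [ybxyk] add [hxlfa] -> 6 lines: ugwlb symvy fpxtj hxlfa yfusb hztp
Hunk 5: at line 2 remove [fpxtj,hxlfa,yfusb] add [cbi,djr,kmr] -> 6 lines: ugwlb symvy cbi djr kmr hztp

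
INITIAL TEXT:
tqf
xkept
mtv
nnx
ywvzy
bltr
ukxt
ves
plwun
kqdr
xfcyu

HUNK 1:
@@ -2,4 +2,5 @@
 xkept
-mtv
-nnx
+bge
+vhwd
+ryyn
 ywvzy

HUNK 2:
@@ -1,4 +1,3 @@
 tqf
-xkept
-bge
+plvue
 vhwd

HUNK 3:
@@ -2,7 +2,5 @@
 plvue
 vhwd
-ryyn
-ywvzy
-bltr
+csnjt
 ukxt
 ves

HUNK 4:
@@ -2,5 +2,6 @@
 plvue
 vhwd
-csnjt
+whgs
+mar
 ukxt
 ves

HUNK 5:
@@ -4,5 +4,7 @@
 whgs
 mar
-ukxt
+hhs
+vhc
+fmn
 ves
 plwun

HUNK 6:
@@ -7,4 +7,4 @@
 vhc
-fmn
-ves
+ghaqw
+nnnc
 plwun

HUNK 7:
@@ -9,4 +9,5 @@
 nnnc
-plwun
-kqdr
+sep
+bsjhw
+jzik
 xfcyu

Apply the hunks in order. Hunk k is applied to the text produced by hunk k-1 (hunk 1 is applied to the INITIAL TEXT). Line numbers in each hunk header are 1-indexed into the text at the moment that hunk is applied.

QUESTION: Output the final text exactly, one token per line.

Answer: tqf
plvue
vhwd
whgs
mar
hhs
vhc
ghaqw
nnnc
sep
bsjhw
jzik
xfcyu

Derivation:
Hunk 1: at line 2 remove [mtv,nnx] add [bge,vhwd,ryyn] -> 12 lines: tqf xkept bge vhwd ryyn ywvzy bltr ukxt ves plwun kqdr xfcyu
Hunk 2: at line 1 remove [xkept,bge] add [plvue] -> 11 lines: tqf plvue vhwd ryyn ywvzy bltr ukxt ves plwun kqdr xfcyu
Hunk 3: at line 2 remove [ryyn,ywvzy,bltr] add [csnjt] -> 9 lines: tqf plvue vhwd csnjt ukxt ves plwun kqdr xfcyu
Hunk 4: at line 2 remove [csnjt] add [whgs,mar] -> 10 lines: tqf plvue vhwd whgs mar ukxt ves plwun kqdr xfcyu
Hunk 5: at line 4 remove [ukxt] add [hhs,vhc,fmn] -> 12 lines: tqf plvue vhwd whgs mar hhs vhc fmn ves plwun kqdr xfcyu
Hunk 6: at line 7 remove [fmn,ves] add [ghaqw,nnnc] -> 12 lines: tqf plvue vhwd whgs mar hhs vhc ghaqw nnnc plwun kqdr xfcyu
Hunk 7: at line 9 remove [plwun,kqdr] add [sep,bsjhw,jzik] -> 13 lines: tqf plvue vhwd whgs mar hhs vhc ghaqw nnnc sep bsjhw jzik xfcyu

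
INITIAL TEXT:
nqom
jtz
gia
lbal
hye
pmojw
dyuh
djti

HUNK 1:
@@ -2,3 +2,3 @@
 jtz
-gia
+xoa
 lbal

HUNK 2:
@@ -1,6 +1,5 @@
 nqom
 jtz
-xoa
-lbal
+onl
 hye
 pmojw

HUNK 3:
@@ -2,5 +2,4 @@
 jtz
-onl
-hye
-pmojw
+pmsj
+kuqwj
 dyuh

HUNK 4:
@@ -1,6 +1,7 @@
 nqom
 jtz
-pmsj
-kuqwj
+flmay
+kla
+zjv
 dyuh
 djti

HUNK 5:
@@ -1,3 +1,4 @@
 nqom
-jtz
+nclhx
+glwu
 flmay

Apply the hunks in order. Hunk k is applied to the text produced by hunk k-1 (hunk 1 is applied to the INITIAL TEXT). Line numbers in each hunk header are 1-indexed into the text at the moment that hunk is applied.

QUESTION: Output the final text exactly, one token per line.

Hunk 1: at line 2 remove [gia] add [xoa] -> 8 lines: nqom jtz xoa lbal hye pmojw dyuh djti
Hunk 2: at line 1 remove [xoa,lbal] add [onl] -> 7 lines: nqom jtz onl hye pmojw dyuh djti
Hunk 3: at line 2 remove [onl,hye,pmojw] add [pmsj,kuqwj] -> 6 lines: nqom jtz pmsj kuqwj dyuh djti
Hunk 4: at line 1 remove [pmsj,kuqwj] add [flmay,kla,zjv] -> 7 lines: nqom jtz flmay kla zjv dyuh djti
Hunk 5: at line 1 remove [jtz] add [nclhx,glwu] -> 8 lines: nqom nclhx glwu flmay kla zjv dyuh djti

Answer: nqom
nclhx
glwu
flmay
kla
zjv
dyuh
djti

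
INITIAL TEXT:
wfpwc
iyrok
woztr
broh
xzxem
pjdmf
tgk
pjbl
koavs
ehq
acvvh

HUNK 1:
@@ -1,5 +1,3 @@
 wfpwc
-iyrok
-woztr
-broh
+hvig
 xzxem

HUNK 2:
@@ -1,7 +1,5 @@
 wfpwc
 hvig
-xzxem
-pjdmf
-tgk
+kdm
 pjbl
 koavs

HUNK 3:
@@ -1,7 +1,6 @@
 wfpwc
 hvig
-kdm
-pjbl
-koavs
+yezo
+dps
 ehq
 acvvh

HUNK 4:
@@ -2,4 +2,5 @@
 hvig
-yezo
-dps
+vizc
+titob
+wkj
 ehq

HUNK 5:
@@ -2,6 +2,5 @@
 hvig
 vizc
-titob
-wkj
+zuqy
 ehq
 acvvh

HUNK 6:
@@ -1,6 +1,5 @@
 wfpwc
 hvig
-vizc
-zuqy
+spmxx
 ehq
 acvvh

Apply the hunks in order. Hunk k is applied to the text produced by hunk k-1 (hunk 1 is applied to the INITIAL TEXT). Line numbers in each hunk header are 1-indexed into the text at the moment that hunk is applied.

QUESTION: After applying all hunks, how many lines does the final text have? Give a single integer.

Answer: 5

Derivation:
Hunk 1: at line 1 remove [iyrok,woztr,broh] add [hvig] -> 9 lines: wfpwc hvig xzxem pjdmf tgk pjbl koavs ehq acvvh
Hunk 2: at line 1 remove [xzxem,pjdmf,tgk] add [kdm] -> 7 lines: wfpwc hvig kdm pjbl koavs ehq acvvh
Hunk 3: at line 1 remove [kdm,pjbl,koavs] add [yezo,dps] -> 6 lines: wfpwc hvig yezo dps ehq acvvh
Hunk 4: at line 2 remove [yezo,dps] add [vizc,titob,wkj] -> 7 lines: wfpwc hvig vizc titob wkj ehq acvvh
Hunk 5: at line 2 remove [titob,wkj] add [zuqy] -> 6 lines: wfpwc hvig vizc zuqy ehq acvvh
Hunk 6: at line 1 remove [vizc,zuqy] add [spmxx] -> 5 lines: wfpwc hvig spmxx ehq acvvh
Final line count: 5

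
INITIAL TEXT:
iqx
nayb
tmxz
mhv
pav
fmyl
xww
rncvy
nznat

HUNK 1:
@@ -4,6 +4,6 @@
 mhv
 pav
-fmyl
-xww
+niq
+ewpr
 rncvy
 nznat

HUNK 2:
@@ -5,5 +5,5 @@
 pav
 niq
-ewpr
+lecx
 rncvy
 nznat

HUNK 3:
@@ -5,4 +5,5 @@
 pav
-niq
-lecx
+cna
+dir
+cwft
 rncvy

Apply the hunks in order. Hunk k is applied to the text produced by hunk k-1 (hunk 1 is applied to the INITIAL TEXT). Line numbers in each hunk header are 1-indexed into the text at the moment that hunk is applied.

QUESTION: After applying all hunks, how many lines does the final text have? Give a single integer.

Hunk 1: at line 4 remove [fmyl,xww] add [niq,ewpr] -> 9 lines: iqx nayb tmxz mhv pav niq ewpr rncvy nznat
Hunk 2: at line 5 remove [ewpr] add [lecx] -> 9 lines: iqx nayb tmxz mhv pav niq lecx rncvy nznat
Hunk 3: at line 5 remove [niq,lecx] add [cna,dir,cwft] -> 10 lines: iqx nayb tmxz mhv pav cna dir cwft rncvy nznat
Final line count: 10

Answer: 10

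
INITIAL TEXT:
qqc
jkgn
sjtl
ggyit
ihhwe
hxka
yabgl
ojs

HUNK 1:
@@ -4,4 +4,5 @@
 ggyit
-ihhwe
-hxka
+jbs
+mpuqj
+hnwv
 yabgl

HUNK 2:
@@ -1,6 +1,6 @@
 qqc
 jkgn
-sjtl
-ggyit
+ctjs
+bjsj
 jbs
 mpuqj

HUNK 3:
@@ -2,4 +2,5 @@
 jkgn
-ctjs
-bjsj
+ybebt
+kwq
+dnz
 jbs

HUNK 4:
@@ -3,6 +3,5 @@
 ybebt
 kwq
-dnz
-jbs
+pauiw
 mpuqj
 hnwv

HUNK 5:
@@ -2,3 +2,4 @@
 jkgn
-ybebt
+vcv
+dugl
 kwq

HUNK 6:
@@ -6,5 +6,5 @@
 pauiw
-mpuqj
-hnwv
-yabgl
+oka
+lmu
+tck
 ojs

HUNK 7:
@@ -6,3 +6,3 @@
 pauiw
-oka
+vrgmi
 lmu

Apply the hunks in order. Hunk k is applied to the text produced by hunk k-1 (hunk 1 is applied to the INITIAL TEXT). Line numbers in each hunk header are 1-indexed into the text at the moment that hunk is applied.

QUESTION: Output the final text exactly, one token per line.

Hunk 1: at line 4 remove [ihhwe,hxka] add [jbs,mpuqj,hnwv] -> 9 lines: qqc jkgn sjtl ggyit jbs mpuqj hnwv yabgl ojs
Hunk 2: at line 1 remove [sjtl,ggyit] add [ctjs,bjsj] -> 9 lines: qqc jkgn ctjs bjsj jbs mpuqj hnwv yabgl ojs
Hunk 3: at line 2 remove [ctjs,bjsj] add [ybebt,kwq,dnz] -> 10 lines: qqc jkgn ybebt kwq dnz jbs mpuqj hnwv yabgl ojs
Hunk 4: at line 3 remove [dnz,jbs] add [pauiw] -> 9 lines: qqc jkgn ybebt kwq pauiw mpuqj hnwv yabgl ojs
Hunk 5: at line 2 remove [ybebt] add [vcv,dugl] -> 10 lines: qqc jkgn vcv dugl kwq pauiw mpuqj hnwv yabgl ojs
Hunk 6: at line 6 remove [mpuqj,hnwv,yabgl] add [oka,lmu,tck] -> 10 lines: qqc jkgn vcv dugl kwq pauiw oka lmu tck ojs
Hunk 7: at line 6 remove [oka] add [vrgmi] -> 10 lines: qqc jkgn vcv dugl kwq pauiw vrgmi lmu tck ojs

Answer: qqc
jkgn
vcv
dugl
kwq
pauiw
vrgmi
lmu
tck
ojs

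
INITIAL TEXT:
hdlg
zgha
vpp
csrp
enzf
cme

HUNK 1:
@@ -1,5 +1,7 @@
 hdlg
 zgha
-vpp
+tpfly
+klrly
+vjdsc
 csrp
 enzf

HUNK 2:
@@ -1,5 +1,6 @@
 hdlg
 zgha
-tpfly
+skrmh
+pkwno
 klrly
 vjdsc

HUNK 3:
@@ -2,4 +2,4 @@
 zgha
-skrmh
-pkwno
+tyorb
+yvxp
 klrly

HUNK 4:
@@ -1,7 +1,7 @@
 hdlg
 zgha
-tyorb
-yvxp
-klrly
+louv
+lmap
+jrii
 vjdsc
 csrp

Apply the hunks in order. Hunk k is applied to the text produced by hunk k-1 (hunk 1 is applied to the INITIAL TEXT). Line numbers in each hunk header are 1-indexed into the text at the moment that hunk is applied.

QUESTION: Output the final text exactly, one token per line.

Answer: hdlg
zgha
louv
lmap
jrii
vjdsc
csrp
enzf
cme

Derivation:
Hunk 1: at line 1 remove [vpp] add [tpfly,klrly,vjdsc] -> 8 lines: hdlg zgha tpfly klrly vjdsc csrp enzf cme
Hunk 2: at line 1 remove [tpfly] add [skrmh,pkwno] -> 9 lines: hdlg zgha skrmh pkwno klrly vjdsc csrp enzf cme
Hunk 3: at line 2 remove [skrmh,pkwno] add [tyorb,yvxp] -> 9 lines: hdlg zgha tyorb yvxp klrly vjdsc csrp enzf cme
Hunk 4: at line 1 remove [tyorb,yvxp,klrly] add [louv,lmap,jrii] -> 9 lines: hdlg zgha louv lmap jrii vjdsc csrp enzf cme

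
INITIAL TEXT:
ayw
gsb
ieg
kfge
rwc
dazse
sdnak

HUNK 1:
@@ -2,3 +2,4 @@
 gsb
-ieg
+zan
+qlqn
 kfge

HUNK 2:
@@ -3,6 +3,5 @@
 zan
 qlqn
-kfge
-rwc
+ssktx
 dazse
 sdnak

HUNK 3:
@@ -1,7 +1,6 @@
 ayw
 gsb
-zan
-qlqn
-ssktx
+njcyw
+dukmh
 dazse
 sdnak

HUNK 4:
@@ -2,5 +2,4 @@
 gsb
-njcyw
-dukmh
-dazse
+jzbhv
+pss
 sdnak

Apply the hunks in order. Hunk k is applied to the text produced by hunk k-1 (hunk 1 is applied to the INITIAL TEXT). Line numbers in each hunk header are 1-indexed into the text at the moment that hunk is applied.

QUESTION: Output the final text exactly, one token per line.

Hunk 1: at line 2 remove [ieg] add [zan,qlqn] -> 8 lines: ayw gsb zan qlqn kfge rwc dazse sdnak
Hunk 2: at line 3 remove [kfge,rwc] add [ssktx] -> 7 lines: ayw gsb zan qlqn ssktx dazse sdnak
Hunk 3: at line 1 remove [zan,qlqn,ssktx] add [njcyw,dukmh] -> 6 lines: ayw gsb njcyw dukmh dazse sdnak
Hunk 4: at line 2 remove [njcyw,dukmh,dazse] add [jzbhv,pss] -> 5 lines: ayw gsb jzbhv pss sdnak

Answer: ayw
gsb
jzbhv
pss
sdnak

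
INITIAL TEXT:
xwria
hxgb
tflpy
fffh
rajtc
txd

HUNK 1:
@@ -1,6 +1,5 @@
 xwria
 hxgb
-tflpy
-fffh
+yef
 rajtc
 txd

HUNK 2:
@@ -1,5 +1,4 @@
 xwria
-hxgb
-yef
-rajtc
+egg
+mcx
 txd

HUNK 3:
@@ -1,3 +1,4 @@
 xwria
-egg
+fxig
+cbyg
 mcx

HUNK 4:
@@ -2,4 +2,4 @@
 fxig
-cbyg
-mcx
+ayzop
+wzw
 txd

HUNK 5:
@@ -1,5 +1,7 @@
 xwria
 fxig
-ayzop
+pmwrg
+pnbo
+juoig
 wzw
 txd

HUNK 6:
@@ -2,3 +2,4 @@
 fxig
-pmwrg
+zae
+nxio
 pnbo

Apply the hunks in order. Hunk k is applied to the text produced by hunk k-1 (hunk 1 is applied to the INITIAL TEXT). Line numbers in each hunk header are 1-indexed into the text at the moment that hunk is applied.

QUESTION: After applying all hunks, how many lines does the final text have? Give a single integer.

Answer: 8

Derivation:
Hunk 1: at line 1 remove [tflpy,fffh] add [yef] -> 5 lines: xwria hxgb yef rajtc txd
Hunk 2: at line 1 remove [hxgb,yef,rajtc] add [egg,mcx] -> 4 lines: xwria egg mcx txd
Hunk 3: at line 1 remove [egg] add [fxig,cbyg] -> 5 lines: xwria fxig cbyg mcx txd
Hunk 4: at line 2 remove [cbyg,mcx] add [ayzop,wzw] -> 5 lines: xwria fxig ayzop wzw txd
Hunk 5: at line 1 remove [ayzop] add [pmwrg,pnbo,juoig] -> 7 lines: xwria fxig pmwrg pnbo juoig wzw txd
Hunk 6: at line 2 remove [pmwrg] add [zae,nxio] -> 8 lines: xwria fxig zae nxio pnbo juoig wzw txd
Final line count: 8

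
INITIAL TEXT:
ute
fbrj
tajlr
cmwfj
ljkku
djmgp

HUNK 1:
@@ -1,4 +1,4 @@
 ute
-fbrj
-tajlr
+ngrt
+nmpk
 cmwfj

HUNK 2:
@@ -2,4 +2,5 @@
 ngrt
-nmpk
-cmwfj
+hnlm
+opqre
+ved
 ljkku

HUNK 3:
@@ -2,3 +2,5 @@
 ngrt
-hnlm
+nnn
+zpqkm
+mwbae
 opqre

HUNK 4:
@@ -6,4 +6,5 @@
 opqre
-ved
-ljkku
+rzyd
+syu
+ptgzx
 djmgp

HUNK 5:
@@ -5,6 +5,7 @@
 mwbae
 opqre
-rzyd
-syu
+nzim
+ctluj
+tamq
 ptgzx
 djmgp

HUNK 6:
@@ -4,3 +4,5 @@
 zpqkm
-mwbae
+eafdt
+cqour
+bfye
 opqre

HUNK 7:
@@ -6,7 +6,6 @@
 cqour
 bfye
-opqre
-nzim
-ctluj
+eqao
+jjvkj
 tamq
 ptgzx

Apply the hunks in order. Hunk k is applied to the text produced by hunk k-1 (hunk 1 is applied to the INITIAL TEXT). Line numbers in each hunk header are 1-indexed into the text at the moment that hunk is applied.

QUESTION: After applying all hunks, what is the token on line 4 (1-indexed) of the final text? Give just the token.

Answer: zpqkm

Derivation:
Hunk 1: at line 1 remove [fbrj,tajlr] add [ngrt,nmpk] -> 6 lines: ute ngrt nmpk cmwfj ljkku djmgp
Hunk 2: at line 2 remove [nmpk,cmwfj] add [hnlm,opqre,ved] -> 7 lines: ute ngrt hnlm opqre ved ljkku djmgp
Hunk 3: at line 2 remove [hnlm] add [nnn,zpqkm,mwbae] -> 9 lines: ute ngrt nnn zpqkm mwbae opqre ved ljkku djmgp
Hunk 4: at line 6 remove [ved,ljkku] add [rzyd,syu,ptgzx] -> 10 lines: ute ngrt nnn zpqkm mwbae opqre rzyd syu ptgzx djmgp
Hunk 5: at line 5 remove [rzyd,syu] add [nzim,ctluj,tamq] -> 11 lines: ute ngrt nnn zpqkm mwbae opqre nzim ctluj tamq ptgzx djmgp
Hunk 6: at line 4 remove [mwbae] add [eafdt,cqour,bfye] -> 13 lines: ute ngrt nnn zpqkm eafdt cqour bfye opqre nzim ctluj tamq ptgzx djmgp
Hunk 7: at line 6 remove [opqre,nzim,ctluj] add [eqao,jjvkj] -> 12 lines: ute ngrt nnn zpqkm eafdt cqour bfye eqao jjvkj tamq ptgzx djmgp
Final line 4: zpqkm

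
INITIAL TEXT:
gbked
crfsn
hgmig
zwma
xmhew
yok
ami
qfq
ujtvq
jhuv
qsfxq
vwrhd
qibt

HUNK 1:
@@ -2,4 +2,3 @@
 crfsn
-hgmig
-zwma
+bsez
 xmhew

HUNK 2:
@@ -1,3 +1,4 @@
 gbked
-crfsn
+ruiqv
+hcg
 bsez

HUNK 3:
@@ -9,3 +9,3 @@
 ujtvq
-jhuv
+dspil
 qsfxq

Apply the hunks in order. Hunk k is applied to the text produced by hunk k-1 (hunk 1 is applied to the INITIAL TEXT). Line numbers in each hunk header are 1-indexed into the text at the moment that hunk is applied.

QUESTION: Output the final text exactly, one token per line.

Hunk 1: at line 2 remove [hgmig,zwma] add [bsez] -> 12 lines: gbked crfsn bsez xmhew yok ami qfq ujtvq jhuv qsfxq vwrhd qibt
Hunk 2: at line 1 remove [crfsn] add [ruiqv,hcg] -> 13 lines: gbked ruiqv hcg bsez xmhew yok ami qfq ujtvq jhuv qsfxq vwrhd qibt
Hunk 3: at line 9 remove [jhuv] add [dspil] -> 13 lines: gbked ruiqv hcg bsez xmhew yok ami qfq ujtvq dspil qsfxq vwrhd qibt

Answer: gbked
ruiqv
hcg
bsez
xmhew
yok
ami
qfq
ujtvq
dspil
qsfxq
vwrhd
qibt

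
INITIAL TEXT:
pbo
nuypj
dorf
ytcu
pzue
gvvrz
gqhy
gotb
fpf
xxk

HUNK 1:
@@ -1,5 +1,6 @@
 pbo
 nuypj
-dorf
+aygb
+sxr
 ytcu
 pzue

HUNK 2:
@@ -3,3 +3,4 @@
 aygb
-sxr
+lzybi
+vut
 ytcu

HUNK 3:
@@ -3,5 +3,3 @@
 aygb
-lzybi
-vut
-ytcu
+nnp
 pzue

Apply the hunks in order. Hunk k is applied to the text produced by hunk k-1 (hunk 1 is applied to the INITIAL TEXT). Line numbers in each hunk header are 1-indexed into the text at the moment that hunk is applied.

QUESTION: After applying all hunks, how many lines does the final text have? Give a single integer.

Answer: 10

Derivation:
Hunk 1: at line 1 remove [dorf] add [aygb,sxr] -> 11 lines: pbo nuypj aygb sxr ytcu pzue gvvrz gqhy gotb fpf xxk
Hunk 2: at line 3 remove [sxr] add [lzybi,vut] -> 12 lines: pbo nuypj aygb lzybi vut ytcu pzue gvvrz gqhy gotb fpf xxk
Hunk 3: at line 3 remove [lzybi,vut,ytcu] add [nnp] -> 10 lines: pbo nuypj aygb nnp pzue gvvrz gqhy gotb fpf xxk
Final line count: 10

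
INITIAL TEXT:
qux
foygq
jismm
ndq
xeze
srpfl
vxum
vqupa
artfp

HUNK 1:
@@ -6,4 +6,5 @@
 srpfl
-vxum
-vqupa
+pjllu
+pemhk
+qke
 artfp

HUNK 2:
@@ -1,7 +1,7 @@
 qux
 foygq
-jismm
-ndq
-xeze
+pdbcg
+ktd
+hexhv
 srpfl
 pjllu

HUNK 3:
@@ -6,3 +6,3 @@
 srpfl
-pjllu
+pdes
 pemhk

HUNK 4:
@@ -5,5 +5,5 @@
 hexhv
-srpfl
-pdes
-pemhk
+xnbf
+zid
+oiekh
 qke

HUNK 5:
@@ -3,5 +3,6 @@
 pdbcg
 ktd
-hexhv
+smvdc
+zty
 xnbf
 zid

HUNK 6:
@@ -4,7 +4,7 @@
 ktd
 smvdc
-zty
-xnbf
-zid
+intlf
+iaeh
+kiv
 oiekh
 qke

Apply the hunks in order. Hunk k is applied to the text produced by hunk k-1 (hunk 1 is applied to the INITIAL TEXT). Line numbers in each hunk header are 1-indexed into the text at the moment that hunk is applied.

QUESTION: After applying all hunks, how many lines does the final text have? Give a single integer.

Answer: 11

Derivation:
Hunk 1: at line 6 remove [vxum,vqupa] add [pjllu,pemhk,qke] -> 10 lines: qux foygq jismm ndq xeze srpfl pjllu pemhk qke artfp
Hunk 2: at line 1 remove [jismm,ndq,xeze] add [pdbcg,ktd,hexhv] -> 10 lines: qux foygq pdbcg ktd hexhv srpfl pjllu pemhk qke artfp
Hunk 3: at line 6 remove [pjllu] add [pdes] -> 10 lines: qux foygq pdbcg ktd hexhv srpfl pdes pemhk qke artfp
Hunk 4: at line 5 remove [srpfl,pdes,pemhk] add [xnbf,zid,oiekh] -> 10 lines: qux foygq pdbcg ktd hexhv xnbf zid oiekh qke artfp
Hunk 5: at line 3 remove [hexhv] add [smvdc,zty] -> 11 lines: qux foygq pdbcg ktd smvdc zty xnbf zid oiekh qke artfp
Hunk 6: at line 4 remove [zty,xnbf,zid] add [intlf,iaeh,kiv] -> 11 lines: qux foygq pdbcg ktd smvdc intlf iaeh kiv oiekh qke artfp
Final line count: 11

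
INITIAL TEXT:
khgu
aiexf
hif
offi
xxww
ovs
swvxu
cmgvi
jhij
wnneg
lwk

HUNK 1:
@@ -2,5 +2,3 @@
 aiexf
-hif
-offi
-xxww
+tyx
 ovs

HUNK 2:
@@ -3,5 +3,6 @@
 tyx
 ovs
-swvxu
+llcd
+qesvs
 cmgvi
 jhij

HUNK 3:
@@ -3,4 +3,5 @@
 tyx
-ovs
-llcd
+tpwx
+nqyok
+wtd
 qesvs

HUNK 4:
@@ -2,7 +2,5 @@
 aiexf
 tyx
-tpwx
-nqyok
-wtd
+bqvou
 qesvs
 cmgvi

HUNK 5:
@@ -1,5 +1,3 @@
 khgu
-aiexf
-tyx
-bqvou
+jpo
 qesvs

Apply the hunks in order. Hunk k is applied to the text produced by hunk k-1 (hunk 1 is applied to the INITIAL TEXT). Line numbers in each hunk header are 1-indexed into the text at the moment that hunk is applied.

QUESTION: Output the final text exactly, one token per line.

Answer: khgu
jpo
qesvs
cmgvi
jhij
wnneg
lwk

Derivation:
Hunk 1: at line 2 remove [hif,offi,xxww] add [tyx] -> 9 lines: khgu aiexf tyx ovs swvxu cmgvi jhij wnneg lwk
Hunk 2: at line 3 remove [swvxu] add [llcd,qesvs] -> 10 lines: khgu aiexf tyx ovs llcd qesvs cmgvi jhij wnneg lwk
Hunk 3: at line 3 remove [ovs,llcd] add [tpwx,nqyok,wtd] -> 11 lines: khgu aiexf tyx tpwx nqyok wtd qesvs cmgvi jhij wnneg lwk
Hunk 4: at line 2 remove [tpwx,nqyok,wtd] add [bqvou] -> 9 lines: khgu aiexf tyx bqvou qesvs cmgvi jhij wnneg lwk
Hunk 5: at line 1 remove [aiexf,tyx,bqvou] add [jpo] -> 7 lines: khgu jpo qesvs cmgvi jhij wnneg lwk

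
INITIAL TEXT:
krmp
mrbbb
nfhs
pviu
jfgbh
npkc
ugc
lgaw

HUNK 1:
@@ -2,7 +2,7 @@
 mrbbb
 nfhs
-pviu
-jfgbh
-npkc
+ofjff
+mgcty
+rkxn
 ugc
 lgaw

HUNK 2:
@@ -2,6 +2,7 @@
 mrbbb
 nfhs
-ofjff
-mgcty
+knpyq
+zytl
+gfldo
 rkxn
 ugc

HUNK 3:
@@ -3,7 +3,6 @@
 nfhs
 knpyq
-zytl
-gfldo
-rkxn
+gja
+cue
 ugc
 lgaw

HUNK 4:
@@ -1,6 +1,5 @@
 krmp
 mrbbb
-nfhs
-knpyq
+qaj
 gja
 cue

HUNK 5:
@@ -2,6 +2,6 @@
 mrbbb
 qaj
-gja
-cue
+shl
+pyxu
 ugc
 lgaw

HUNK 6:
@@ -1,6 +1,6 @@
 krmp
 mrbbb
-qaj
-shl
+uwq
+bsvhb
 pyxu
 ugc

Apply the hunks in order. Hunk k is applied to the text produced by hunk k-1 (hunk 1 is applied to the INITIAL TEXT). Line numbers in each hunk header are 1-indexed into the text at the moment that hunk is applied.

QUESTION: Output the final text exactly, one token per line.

Answer: krmp
mrbbb
uwq
bsvhb
pyxu
ugc
lgaw

Derivation:
Hunk 1: at line 2 remove [pviu,jfgbh,npkc] add [ofjff,mgcty,rkxn] -> 8 lines: krmp mrbbb nfhs ofjff mgcty rkxn ugc lgaw
Hunk 2: at line 2 remove [ofjff,mgcty] add [knpyq,zytl,gfldo] -> 9 lines: krmp mrbbb nfhs knpyq zytl gfldo rkxn ugc lgaw
Hunk 3: at line 3 remove [zytl,gfldo,rkxn] add [gja,cue] -> 8 lines: krmp mrbbb nfhs knpyq gja cue ugc lgaw
Hunk 4: at line 1 remove [nfhs,knpyq] add [qaj] -> 7 lines: krmp mrbbb qaj gja cue ugc lgaw
Hunk 5: at line 2 remove [gja,cue] add [shl,pyxu] -> 7 lines: krmp mrbbb qaj shl pyxu ugc lgaw
Hunk 6: at line 1 remove [qaj,shl] add [uwq,bsvhb] -> 7 lines: krmp mrbbb uwq bsvhb pyxu ugc lgaw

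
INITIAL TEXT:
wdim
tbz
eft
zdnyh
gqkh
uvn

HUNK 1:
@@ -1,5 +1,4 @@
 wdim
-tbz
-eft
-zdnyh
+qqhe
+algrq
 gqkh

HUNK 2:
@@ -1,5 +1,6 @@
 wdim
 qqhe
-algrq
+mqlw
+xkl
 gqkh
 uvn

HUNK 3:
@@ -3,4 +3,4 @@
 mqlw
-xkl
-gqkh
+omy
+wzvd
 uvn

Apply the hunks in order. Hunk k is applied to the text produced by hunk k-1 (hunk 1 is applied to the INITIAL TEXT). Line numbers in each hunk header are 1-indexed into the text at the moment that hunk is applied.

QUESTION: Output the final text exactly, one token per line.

Hunk 1: at line 1 remove [tbz,eft,zdnyh] add [qqhe,algrq] -> 5 lines: wdim qqhe algrq gqkh uvn
Hunk 2: at line 1 remove [algrq] add [mqlw,xkl] -> 6 lines: wdim qqhe mqlw xkl gqkh uvn
Hunk 3: at line 3 remove [xkl,gqkh] add [omy,wzvd] -> 6 lines: wdim qqhe mqlw omy wzvd uvn

Answer: wdim
qqhe
mqlw
omy
wzvd
uvn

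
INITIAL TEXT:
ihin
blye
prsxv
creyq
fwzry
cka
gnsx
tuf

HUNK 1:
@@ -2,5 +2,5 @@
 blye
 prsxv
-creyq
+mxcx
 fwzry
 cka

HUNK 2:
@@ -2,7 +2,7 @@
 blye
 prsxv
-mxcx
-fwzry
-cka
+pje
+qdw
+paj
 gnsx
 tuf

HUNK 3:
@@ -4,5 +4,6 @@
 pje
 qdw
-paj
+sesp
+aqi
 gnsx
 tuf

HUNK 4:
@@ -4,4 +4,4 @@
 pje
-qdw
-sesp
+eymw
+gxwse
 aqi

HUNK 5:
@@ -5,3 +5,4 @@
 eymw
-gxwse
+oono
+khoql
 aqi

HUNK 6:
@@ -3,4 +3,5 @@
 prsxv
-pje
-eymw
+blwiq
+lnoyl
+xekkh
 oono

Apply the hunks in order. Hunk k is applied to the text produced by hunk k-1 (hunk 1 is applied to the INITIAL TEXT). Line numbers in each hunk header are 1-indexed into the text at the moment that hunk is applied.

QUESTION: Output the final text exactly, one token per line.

Answer: ihin
blye
prsxv
blwiq
lnoyl
xekkh
oono
khoql
aqi
gnsx
tuf

Derivation:
Hunk 1: at line 2 remove [creyq] add [mxcx] -> 8 lines: ihin blye prsxv mxcx fwzry cka gnsx tuf
Hunk 2: at line 2 remove [mxcx,fwzry,cka] add [pje,qdw,paj] -> 8 lines: ihin blye prsxv pje qdw paj gnsx tuf
Hunk 3: at line 4 remove [paj] add [sesp,aqi] -> 9 lines: ihin blye prsxv pje qdw sesp aqi gnsx tuf
Hunk 4: at line 4 remove [qdw,sesp] add [eymw,gxwse] -> 9 lines: ihin blye prsxv pje eymw gxwse aqi gnsx tuf
Hunk 5: at line 5 remove [gxwse] add [oono,khoql] -> 10 lines: ihin blye prsxv pje eymw oono khoql aqi gnsx tuf
Hunk 6: at line 3 remove [pje,eymw] add [blwiq,lnoyl,xekkh] -> 11 lines: ihin blye prsxv blwiq lnoyl xekkh oono khoql aqi gnsx tuf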